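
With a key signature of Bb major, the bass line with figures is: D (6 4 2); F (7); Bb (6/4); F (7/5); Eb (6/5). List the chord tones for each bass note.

D (6/4/2): D, Eb, G, Bb.
F (7/5/3): F, A, C, Eb.
Bb (6/4): Bb, Eb, G.
F (7/5/3): F, A, C, Eb.
Eb (6/5/3): Eb, G, Bb, C.

D, Eb, G, Bb | F, A, C, Eb | Bb, Eb, G | F, A, C, Eb | Eb, G, Bb, C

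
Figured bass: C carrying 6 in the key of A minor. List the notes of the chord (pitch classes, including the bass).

The written figures 6 are shorthand for 6/3: the 3 is implied.
A third above C in this key is E.
A sixth above C in this key is A.
Together with the bass C, this spells A minor in first inversion.

C, E, A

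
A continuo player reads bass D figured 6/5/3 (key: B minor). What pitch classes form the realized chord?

D, F#, A, B

A third above D in this key is F#.
A fifth above D in this key is A.
A sixth above D in this key is B.
Together with the bass D, this spells B minor seventh in first inversion.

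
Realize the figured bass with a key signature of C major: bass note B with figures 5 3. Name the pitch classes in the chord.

A third above B in this key is D.
A fifth above B in this key is F.
Together with the bass B, this spells B diminished in root position.

B, D, F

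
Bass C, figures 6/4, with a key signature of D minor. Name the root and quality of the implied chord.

F major

The figures 6/4 indicate a triad in second inversion.
In second inversion the root lies a fourth above the bass: a fourth above C in D minor is F.
The chord tones are C, F, A, giving F major.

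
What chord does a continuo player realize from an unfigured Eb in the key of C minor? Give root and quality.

Eb major

An unfigured bass indicates a triad in root position.
In root position the bass is the root, so the root is Eb.
The chord tones are Eb, G, Bb, giving Eb major.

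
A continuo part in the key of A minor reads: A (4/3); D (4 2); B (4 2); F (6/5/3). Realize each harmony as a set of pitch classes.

A, C, D, F | D, E, G, B | B, C, E, G | F, A, C, D

A (6/4/3): A, C, D, F.
D (6/4/2): D, E, G, B.
B (6/4/2): B, C, E, G.
F (6/5/3): F, A, C, D.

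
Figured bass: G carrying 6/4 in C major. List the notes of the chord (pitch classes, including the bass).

A fourth above G in this key is C.
A sixth above G in this key is E.
Together with the bass G, this spells C major in second inversion.

G, C, E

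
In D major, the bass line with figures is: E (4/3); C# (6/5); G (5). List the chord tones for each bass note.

E (6/4/3): E, G, A, C#.
C# (6/5/3): C#, E, G, A.
G (5/3): G, B, D.

E, G, A, C# | C#, E, G, A | G, B, D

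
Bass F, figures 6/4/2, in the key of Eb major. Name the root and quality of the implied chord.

G minor seventh

The figures 6/4/2 indicate a seventh chord in third inversion.
In third inversion the root lies a second above the bass: a second above F in Eb major is G.
The chord tones are F, G, Bb, D, giving G minor seventh.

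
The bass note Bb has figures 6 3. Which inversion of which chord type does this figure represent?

triad, first inversion

Intervals of 6/3 above the bass form a triad; the bass is the third, so this is first inversion.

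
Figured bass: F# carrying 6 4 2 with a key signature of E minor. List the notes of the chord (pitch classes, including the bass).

F#, G, B, D

A second above F# in this key is G.
A fourth above F# in this key is B.
A sixth above F# in this key is D.
Together with the bass F#, this spells G major seventh in third inversion.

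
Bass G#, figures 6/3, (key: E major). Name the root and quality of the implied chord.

The figures 6/3 indicate a triad in first inversion.
In first inversion the root lies a sixth above the bass: a sixth above G# in E major is E.
The chord tones are G#, B, E, giving E major.

E major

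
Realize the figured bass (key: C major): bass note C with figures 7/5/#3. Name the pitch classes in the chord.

A third above C in this key is E, raised to E# by the sharp.
A fifth above C in this key is G.
A seventh above C in this key is B.

C, E#, G, B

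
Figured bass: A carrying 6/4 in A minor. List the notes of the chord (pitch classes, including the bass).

A fourth above A in this key is D.
A sixth above A in this key is F.
Together with the bass A, this spells D minor in second inversion.

A, D, F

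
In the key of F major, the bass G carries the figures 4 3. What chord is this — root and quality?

C dominant seventh

The figures 4 3 indicate a seventh chord in second inversion.
In second inversion the root lies a fourth above the bass: a fourth above G in F major is C.
The chord tones are G, Bb, C, E, giving C dominant seventh.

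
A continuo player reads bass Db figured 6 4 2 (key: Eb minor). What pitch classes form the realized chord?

Db, Eb, Gb, Bb

A second above Db in this key is Eb.
A fourth above Db in this key is Gb.
A sixth above Db in this key is Bb.
Together with the bass Db, this spells Eb minor seventh in third inversion.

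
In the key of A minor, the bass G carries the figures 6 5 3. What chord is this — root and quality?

The figures 6 5 3 indicate a seventh chord in first inversion.
In first inversion the root lies a sixth above the bass: a sixth above G in A minor is E.
The chord tones are G, B, D, E, giving E minor seventh.

E minor seventh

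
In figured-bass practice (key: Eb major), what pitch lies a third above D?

F

Counting 2 letter steps above D lands on F; in Eb major, that letter is F.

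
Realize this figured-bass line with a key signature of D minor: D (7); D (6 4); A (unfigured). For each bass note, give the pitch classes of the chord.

D (7/5/3): D, F, A, C.
D (6/4): D, G, Bb.
A (5/3): A, C, E.

D, F, A, C | D, G, Bb | A, C, E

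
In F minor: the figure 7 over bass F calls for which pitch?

Eb

Counting 6 letter steps above F lands on E; in F minor, that letter is Eb.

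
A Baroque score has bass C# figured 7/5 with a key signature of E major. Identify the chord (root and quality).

The figures 7/5 indicate a seventh chord in root position.
In root position the bass is the root, so the root is C#.
The chord tones are C#, E, G#, B, giving C# minor seventh.

C# minor seventh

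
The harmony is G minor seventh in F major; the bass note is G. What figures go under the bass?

G is the root of G minor seventh, so the chord is in root position.
A seventh chord in root position is figured 7/5/3, conventionally abbreviated 7.

7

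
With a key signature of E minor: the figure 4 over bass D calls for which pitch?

Counting 3 letter steps above D lands on G; in E minor, that letter is G.

G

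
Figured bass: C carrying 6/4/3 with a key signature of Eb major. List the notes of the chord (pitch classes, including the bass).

C, Eb, F, Ab

A third above C in this key is Eb.
A fourth above C in this key is F.
A sixth above C in this key is Ab.
Together with the bass C, this spells F minor seventh in second inversion.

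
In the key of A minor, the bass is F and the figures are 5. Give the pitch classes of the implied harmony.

F, A, C

The written figures 5 are shorthand for 5/3: the 3 is implied.
A third above F in this key is A.
A fifth above F in this key is C.
Together with the bass F, this spells F major in root position.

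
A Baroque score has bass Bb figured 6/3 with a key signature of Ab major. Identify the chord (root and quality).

The figures 6/3 indicate a triad in first inversion.
In first inversion the root lies a sixth above the bass: a sixth above Bb in Ab major is G.
The chord tones are Bb, Db, G, giving G diminished.

G diminished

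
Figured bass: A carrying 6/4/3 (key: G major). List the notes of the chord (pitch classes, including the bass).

A, C, D, F#

A third above A in this key is C.
A fourth above A in this key is D.
A sixth above A in this key is F#.
Together with the bass A, this spells D dominant seventh in second inversion.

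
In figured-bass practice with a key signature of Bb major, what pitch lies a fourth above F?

Counting 3 letter steps above F lands on B; in Bb major, that letter is Bb.

Bb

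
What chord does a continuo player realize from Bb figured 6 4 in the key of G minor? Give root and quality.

Eb major

The figures 6 4 indicate a triad in second inversion.
In second inversion the root lies a fourth above the bass: a fourth above Bb in G minor is Eb.
The chord tones are Bb, Eb, G, giving Eb major.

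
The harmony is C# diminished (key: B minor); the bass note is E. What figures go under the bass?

E is the third of C# diminished, so the chord is in first inversion.
A triad in first inversion is figured 6/3, conventionally abbreviated 6.

6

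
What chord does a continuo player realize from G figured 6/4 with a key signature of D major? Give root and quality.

C# diminished

The figures 6/4 indicate a triad in second inversion.
In second inversion the root lies a fourth above the bass: a fourth above G in D major is C#.
The chord tones are G, C#, E, giving C# diminished.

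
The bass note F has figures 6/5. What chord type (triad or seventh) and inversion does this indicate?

seventh chord, first inversion

6/5 is shorthand for 6/5/3.
Intervals of 6/5/3 above the bass form a seventh chord; the bass is the third, so this is first inversion.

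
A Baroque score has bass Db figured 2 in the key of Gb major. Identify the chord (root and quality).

Eb minor seventh

The figures 2 indicate a seventh chord in third inversion.
In third inversion the root lies a second above the bass: a second above Db in Gb major is Eb.
The chord tones are Db, Eb, Gb, Bb, giving Eb minor seventh.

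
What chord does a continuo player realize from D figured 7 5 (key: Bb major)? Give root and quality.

The figures 7 5 indicate a seventh chord in root position.
In root position the bass is the root, so the root is D.
The chord tones are D, F, A, C, giving D minor seventh.

D minor seventh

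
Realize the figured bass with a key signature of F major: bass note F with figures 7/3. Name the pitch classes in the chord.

The written figures 7/3 are shorthand for 7/5/3: the 5 is implied.
A third above F in this key is A.
A fifth above F in this key is C.
A seventh above F in this key is E.
Together with the bass F, this spells F major seventh in root position.

F, A, C, E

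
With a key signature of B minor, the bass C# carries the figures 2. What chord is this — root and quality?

D major seventh

The figures 2 indicate a seventh chord in third inversion.
In third inversion the root lies a second above the bass: a second above C# in B minor is D.
The chord tones are C#, D, F#, A, giving D major seventh.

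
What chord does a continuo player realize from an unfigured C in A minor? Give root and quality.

C major

An unfigured bass indicates a triad in root position.
In root position the bass is the root, so the root is C.
The chord tones are C, E, G, giving C major.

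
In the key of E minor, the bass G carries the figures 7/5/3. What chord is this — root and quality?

The figures 7/5/3 indicate a seventh chord in root position.
In root position the bass is the root, so the root is G.
The chord tones are G, B, D, F#, giving G major seventh.

G major seventh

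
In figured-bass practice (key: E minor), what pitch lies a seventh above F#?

Counting 6 letter steps above F# lands on E; in E minor, that letter is E.

E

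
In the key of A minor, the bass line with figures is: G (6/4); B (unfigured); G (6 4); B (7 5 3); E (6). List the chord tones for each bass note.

G, C, E | B, D, F | G, C, E | B, D, F, A | E, G, C

G (6/4): G, C, E.
B (5/3): B, D, F.
G (6/4): G, C, E.
B (7/5/3): B, D, F, A.
E (6/3): E, G, C.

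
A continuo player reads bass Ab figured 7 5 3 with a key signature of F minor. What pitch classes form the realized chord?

Ab, C, Eb, G

A third above Ab in this key is C.
A fifth above Ab in this key is Eb.
A seventh above Ab in this key is G.
Together with the bass Ab, this spells Ab major seventh in root position.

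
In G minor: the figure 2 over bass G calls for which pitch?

A

Counting 1 letter step above G lands on A; in G minor, that letter is A.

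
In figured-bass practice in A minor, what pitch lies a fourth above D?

Counting 3 letter steps above D lands on G; in A minor, that letter is G.

G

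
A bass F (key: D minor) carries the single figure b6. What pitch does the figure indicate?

Counting 5 letter steps above F lands on D; in D minor, that letter is D.
The b6 figure lowers it a semitone, giving Db.

Db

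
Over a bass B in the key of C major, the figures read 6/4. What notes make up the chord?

B, E, G

A fourth above B in this key is E.
A sixth above B in this key is G.
Together with the bass B, this spells E minor in second inversion.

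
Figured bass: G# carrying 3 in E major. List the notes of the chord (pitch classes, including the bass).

G#, B, D#

The written figures 3 are shorthand for 5/3: the 5 is implied.
A third above G# in this key is B.
A fifth above G# in this key is D#.
Together with the bass G#, this spells G# minor in root position.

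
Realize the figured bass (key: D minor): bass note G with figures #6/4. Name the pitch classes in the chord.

G, C, E#

A fourth above G in this key is C.
A sixth above G in this key is E, raised to E# by the sharp.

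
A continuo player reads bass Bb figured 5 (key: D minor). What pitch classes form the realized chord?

Bb, D, F

The written figures 5 are shorthand for 5/3: the 3 is implied.
A third above Bb in this key is D.
A fifth above Bb in this key is F.
Together with the bass Bb, this spells Bb major in root position.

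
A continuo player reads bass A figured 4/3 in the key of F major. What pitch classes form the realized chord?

The written figures 4/3 are shorthand for 6/4/3: the 6 is implied.
A third above A in this key is C.
A fourth above A in this key is D.
A sixth above A in this key is F.
Together with the bass A, this spells D minor seventh in second inversion.

A, C, D, F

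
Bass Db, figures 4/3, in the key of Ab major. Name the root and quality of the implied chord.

G half-diminished seventh

The figures 4/3 indicate a seventh chord in second inversion.
In second inversion the root lies a fourth above the bass: a fourth above Db in Ab major is G.
The chord tones are Db, F, G, Bb, giving G half-diminished seventh.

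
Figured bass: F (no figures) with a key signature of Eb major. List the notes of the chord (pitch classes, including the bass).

An unfigured bass implies 5/3.
A third above F in this key is Ab.
A fifth above F in this key is C.
Together with the bass F, this spells F minor in root position.

F, Ab, C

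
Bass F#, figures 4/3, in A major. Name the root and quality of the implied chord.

B minor seventh

The figures 4/3 indicate a seventh chord in second inversion.
In second inversion the root lies a fourth above the bass: a fourth above F# in A major is B.
The chord tones are F#, A, B, D, giving B minor seventh.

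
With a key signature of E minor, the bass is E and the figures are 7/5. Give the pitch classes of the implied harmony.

The written figures 7/5 are shorthand for 7/5/3: the 3 is implied.
A third above E in this key is G.
A fifth above E in this key is B.
A seventh above E in this key is D.
Together with the bass E, this spells E minor seventh in root position.

E, G, B, D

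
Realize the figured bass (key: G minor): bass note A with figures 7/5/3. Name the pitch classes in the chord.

A third above A in this key is C.
A fifth above A in this key is Eb.
A seventh above A in this key is G.
Together with the bass A, this spells A half-diminished seventh in root position.

A, C, Eb, G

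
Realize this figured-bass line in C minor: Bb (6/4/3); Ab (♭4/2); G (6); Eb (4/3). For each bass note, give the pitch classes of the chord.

Bb, D, Eb, G | Ab, Bb, Db, F | G, Bb, Eb | Eb, G, Ab, C

Bb (6/4/3): Bb, D, Eb, G.
Ab (6/b4/2): Ab, Bb, Db, F.
G (6/3): G, Bb, Eb.
Eb (6/4/3): Eb, G, Ab, C.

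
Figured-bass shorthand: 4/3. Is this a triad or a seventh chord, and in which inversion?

4/3 is shorthand for 6/4/3.
Intervals of 6/4/3 above the bass form a seventh chord; the bass is the fifth, so this is second inversion.

seventh chord, second inversion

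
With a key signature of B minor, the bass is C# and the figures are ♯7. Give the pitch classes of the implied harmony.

The written figures ♯7 are shorthand for 7/5/3: the 5/3 are implied.
A third above C# in this key is E.
A fifth above C# in this key is G.
A seventh above C# in this key is B, raised to B# by the sharp.

C#, E, G, B#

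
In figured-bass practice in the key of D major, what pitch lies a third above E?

Counting 2 letter steps above E lands on G; in D major, that letter is G.

G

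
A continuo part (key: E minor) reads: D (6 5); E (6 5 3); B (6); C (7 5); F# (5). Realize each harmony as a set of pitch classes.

D (6/5/3): D, F#, A, B.
E (6/5/3): E, G, B, C.
B (6/3): B, D, G.
C (7/5/3): C, E, G, B.
F# (5/3): F#, A, C.

D, F#, A, B | E, G, B, C | B, D, G | C, E, G, B | F#, A, C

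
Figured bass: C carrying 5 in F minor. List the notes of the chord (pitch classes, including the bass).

The written figures 5 are shorthand for 5/3: the 3 is implied.
A third above C in this key is Eb.
A fifth above C in this key is G.
Together with the bass C, this spells C minor in root position.

C, Eb, G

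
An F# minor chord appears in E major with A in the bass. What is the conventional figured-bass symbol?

6

A is the third of F# minor, so the chord is in first inversion.
A triad in first inversion is figured 6/3, conventionally abbreviated 6.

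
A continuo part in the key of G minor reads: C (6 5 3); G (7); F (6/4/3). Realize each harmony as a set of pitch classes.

C (6/5/3): C, Eb, G, A.
G (7/5/3): G, Bb, D, F.
F (6/4/3): F, A, Bb, D.

C, Eb, G, A | G, Bb, D, F | F, A, Bb, D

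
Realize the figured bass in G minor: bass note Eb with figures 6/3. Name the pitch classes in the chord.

A third above Eb in this key is G.
A sixth above Eb in this key is C.
Together with the bass Eb, this spells C minor in first inversion.

Eb, G, C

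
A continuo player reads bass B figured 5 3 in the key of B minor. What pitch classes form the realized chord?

B, D, F#

A third above B in this key is D.
A fifth above B in this key is F#.
Together with the bass B, this spells B minor in root position.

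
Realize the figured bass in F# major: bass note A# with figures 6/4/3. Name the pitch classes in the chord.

A third above A# in this key is C#.
A fourth above A# in this key is D#.
A sixth above A# in this key is F#.
Together with the bass A#, this spells D# minor seventh in second inversion.

A#, C#, D#, F#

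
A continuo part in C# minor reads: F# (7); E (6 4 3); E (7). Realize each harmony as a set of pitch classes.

F#, A, C#, E | E, G#, A, C# | E, G#, B, D#

F# (7/5/3): F#, A, C#, E.
E (6/4/3): E, G#, A, C#.
E (7/5/3): E, G#, B, D#.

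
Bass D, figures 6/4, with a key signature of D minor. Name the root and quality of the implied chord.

G minor

The figures 6/4 indicate a triad in second inversion.
In second inversion the root lies a fourth above the bass: a fourth above D in D minor is G.
The chord tones are D, G, Bb, giving G minor.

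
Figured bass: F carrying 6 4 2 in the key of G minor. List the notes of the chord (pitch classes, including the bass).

F, G, Bb, D

A second above F in this key is G.
A fourth above F in this key is Bb.
A sixth above F in this key is D.
Together with the bass F, this spells G minor seventh in third inversion.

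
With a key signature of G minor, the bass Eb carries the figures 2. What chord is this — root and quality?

F dominant seventh

The figures 2 indicate a seventh chord in third inversion.
In third inversion the root lies a second above the bass: a second above Eb in G minor is F.
The chord tones are Eb, F, A, C, giving F dominant seventh.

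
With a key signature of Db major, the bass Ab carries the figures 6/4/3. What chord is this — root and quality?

Db major seventh

The figures 6/4/3 indicate a seventh chord in second inversion.
In second inversion the root lies a fourth above the bass: a fourth above Ab in Db major is Db.
The chord tones are Ab, C, Db, F, giving Db major seventh.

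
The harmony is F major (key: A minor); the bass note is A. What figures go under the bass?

A is the third of F major, so the chord is in first inversion.
A triad in first inversion is figured 6/3, conventionally abbreviated 6.

6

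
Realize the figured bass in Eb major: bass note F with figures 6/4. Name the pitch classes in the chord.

A fourth above F in this key is Bb.
A sixth above F in this key is D.
Together with the bass F, this spells Bb major in second inversion.

F, Bb, D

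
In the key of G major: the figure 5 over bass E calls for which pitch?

Counting 4 letter steps above E lands on B; in G major, that letter is B.

B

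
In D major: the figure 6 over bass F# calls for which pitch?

Counting 5 letter steps above F# lands on D; in D major, that letter is D.

D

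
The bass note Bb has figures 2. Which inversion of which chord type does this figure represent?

seventh chord, third inversion

2 is shorthand for 6/4/2.
Intervals of 6/4/2 above the bass form a seventh chord; the bass is the seventh, so this is third inversion.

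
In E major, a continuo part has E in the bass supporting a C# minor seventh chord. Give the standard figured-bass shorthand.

6/5

E is the third of C# minor seventh, so the chord is in first inversion.
A seventh chord in first inversion is figured 6/5/3, conventionally abbreviated 6/5.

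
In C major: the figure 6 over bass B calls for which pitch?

Counting 5 letter steps above B lands on G; in C major, that letter is G.

G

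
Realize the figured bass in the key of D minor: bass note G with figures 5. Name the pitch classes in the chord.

The written figures 5 are shorthand for 5/3: the 3 is implied.
A third above G in this key is Bb.
A fifth above G in this key is D.
Together with the bass G, this spells G minor in root position.

G, Bb, D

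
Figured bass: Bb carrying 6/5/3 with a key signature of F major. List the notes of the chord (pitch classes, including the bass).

Bb, D, F, G

A third above Bb in this key is D.
A fifth above Bb in this key is F.
A sixth above Bb in this key is G.
Together with the bass Bb, this spells G minor seventh in first inversion.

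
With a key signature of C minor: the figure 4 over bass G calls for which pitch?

C

Counting 3 letter steps above G lands on C; in C minor, that letter is C.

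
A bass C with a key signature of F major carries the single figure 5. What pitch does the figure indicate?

Counting 4 letter steps above C lands on G; in F major, that letter is G.

G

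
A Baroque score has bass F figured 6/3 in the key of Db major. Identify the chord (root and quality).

The figures 6/3 indicate a triad in first inversion.
In first inversion the root lies a sixth above the bass: a sixth above F in Db major is Db.
The chord tones are F, Ab, Db, giving Db major.

Db major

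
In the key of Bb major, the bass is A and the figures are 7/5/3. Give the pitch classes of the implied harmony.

A, C, Eb, G

A third above A in this key is C.
A fifth above A in this key is Eb.
A seventh above A in this key is G.
Together with the bass A, this spells A half-diminished seventh in root position.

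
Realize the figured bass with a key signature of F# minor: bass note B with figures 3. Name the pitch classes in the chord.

The written figures 3 are shorthand for 5/3: the 5 is implied.
A third above B in this key is D.
A fifth above B in this key is F#.
Together with the bass B, this spells B minor in root position.

B, D, F#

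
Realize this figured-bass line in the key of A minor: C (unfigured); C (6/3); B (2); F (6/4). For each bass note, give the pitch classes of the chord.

C (5/3): C, E, G.
C (6/3): C, E, A.
B (6/4/2): B, C, E, G.
F (6/4): F, B, D.

C, E, G | C, E, A | B, C, E, G | F, B, D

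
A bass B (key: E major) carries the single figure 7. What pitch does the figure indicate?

A

Counting 6 letter steps above B lands on A; in E major, that letter is A.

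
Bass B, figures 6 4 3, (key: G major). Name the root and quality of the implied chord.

E minor seventh

The figures 6 4 3 indicate a seventh chord in second inversion.
In second inversion the root lies a fourth above the bass: a fourth above B in G major is E.
The chord tones are B, D, E, G, giving E minor seventh.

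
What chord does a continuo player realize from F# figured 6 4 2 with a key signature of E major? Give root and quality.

The figures 6 4 2 indicate a seventh chord in third inversion.
In third inversion the root lies a second above the bass: a second above F# in E major is G#.
The chord tones are F#, G#, B, D#, giving G# minor seventh.

G# minor seventh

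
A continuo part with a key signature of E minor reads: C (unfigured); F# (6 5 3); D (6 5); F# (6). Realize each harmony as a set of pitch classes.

C (5/3): C, E, G.
F# (6/5/3): F#, A, C, D.
D (6/5/3): D, F#, A, B.
F# (6/3): F#, A, D.

C, E, G | F#, A, C, D | D, F#, A, B | F#, A, D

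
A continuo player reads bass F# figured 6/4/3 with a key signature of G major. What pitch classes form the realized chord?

A third above F# in this key is A.
A fourth above F# in this key is B.
A sixth above F# in this key is D.
Together with the bass F#, this spells B minor seventh in second inversion.

F#, A, B, D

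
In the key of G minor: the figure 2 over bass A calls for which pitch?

Counting 1 letter step above A lands on B; in G minor, that letter is Bb.

Bb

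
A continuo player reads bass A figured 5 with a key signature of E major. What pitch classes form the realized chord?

A, C#, E

The written figures 5 are shorthand for 5/3: the 3 is implied.
A third above A in this key is C#.
A fifth above A in this key is E.
Together with the bass A, this spells A major in root position.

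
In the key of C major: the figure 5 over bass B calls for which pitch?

F

Counting 4 letter steps above B lands on F; in C major, that letter is F.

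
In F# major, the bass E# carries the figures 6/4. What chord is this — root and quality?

A# minor

The figures 6/4 indicate a triad in second inversion.
In second inversion the root lies a fourth above the bass: a fourth above E# in F# major is A#.
The chord tones are E#, A#, C#, giving A# minor.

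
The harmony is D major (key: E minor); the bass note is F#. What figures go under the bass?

F# is the third of D major, so the chord is in first inversion.
A triad in first inversion is figured 6/3, conventionally abbreviated 6.

6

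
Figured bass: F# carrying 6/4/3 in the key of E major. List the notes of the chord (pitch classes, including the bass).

F#, A, B, D#

A third above F# in this key is A.
A fourth above F# in this key is B.
A sixth above F# in this key is D#.
Together with the bass F#, this spells B dominant seventh in second inversion.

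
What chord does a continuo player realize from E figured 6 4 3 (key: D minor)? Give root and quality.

A minor seventh

The figures 6 4 3 indicate a seventh chord in second inversion.
In second inversion the root lies a fourth above the bass: a fourth above E in D minor is A.
The chord tones are E, G, A, C, giving A minor seventh.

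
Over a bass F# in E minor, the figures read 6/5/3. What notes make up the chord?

A third above F# in this key is A.
A fifth above F# in this key is C.
A sixth above F# in this key is D.
Together with the bass F#, this spells D dominant seventh in first inversion.

F#, A, C, D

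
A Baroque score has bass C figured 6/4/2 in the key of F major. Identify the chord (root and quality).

D minor seventh

The figures 6/4/2 indicate a seventh chord in third inversion.
In third inversion the root lies a second above the bass: a second above C in F major is D.
The chord tones are C, D, F, A, giving D minor seventh.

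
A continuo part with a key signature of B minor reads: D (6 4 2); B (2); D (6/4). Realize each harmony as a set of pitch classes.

D (6/4/2): D, E, G, B.
B (6/4/2): B, C#, E, G.
D (6/4): D, G, B.

D, E, G, B | B, C#, E, G | D, G, B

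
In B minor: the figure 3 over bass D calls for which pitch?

F#

Counting 2 letter steps above D lands on F; in B minor, that letter is F#.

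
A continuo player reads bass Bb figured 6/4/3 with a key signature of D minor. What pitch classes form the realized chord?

A third above Bb in this key is D.
A fourth above Bb in this key is E.
A sixth above Bb in this key is G.
Together with the bass Bb, this spells E half-diminished seventh in second inversion.

Bb, D, E, G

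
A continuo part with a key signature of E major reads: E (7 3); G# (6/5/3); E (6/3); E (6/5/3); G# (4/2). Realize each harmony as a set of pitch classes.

E (7/5/3): E, G#, B, D#.
G# (6/5/3): G#, B, D#, E.
E (6/3): E, G#, C#.
E (6/5/3): E, G#, B, C#.
G# (6/4/2): G#, A, C#, E.

E, G#, B, D# | G#, B, D#, E | E, G#, C# | E, G#, B, C# | G#, A, C#, E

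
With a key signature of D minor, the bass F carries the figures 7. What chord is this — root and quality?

The figures 7 indicate a seventh chord in root position.
In root position the bass is the root, so the root is F.
The chord tones are F, A, C, E, giving F major seventh.

F major seventh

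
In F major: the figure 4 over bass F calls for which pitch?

Counting 3 letter steps above F lands on B; in F major, that letter is Bb.

Bb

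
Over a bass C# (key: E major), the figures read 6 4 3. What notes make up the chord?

A third above C# in this key is E.
A fourth above C# in this key is F#.
A sixth above C# in this key is A.
Together with the bass C#, this spells F# minor seventh in second inversion.

C#, E, F#, A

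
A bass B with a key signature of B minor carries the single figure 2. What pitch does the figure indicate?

Counting 1 letter step above B lands on C; in B minor, that letter is C#.

C#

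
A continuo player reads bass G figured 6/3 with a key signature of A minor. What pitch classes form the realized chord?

A third above G in this key is B.
A sixth above G in this key is E.
Together with the bass G, this spells E minor in first inversion.

G, B, E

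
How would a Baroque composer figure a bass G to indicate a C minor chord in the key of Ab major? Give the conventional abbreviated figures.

G is the fifth of C minor, so the chord is in second inversion.
A triad in second inversion is figured 6/4, conventionally abbreviated 6/4.

6/4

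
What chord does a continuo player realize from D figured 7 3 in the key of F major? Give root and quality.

D minor seventh

The figures 7 3 indicate a seventh chord in root position.
In root position the bass is the root, so the root is D.
The chord tones are D, F, A, C, giving D minor seventh.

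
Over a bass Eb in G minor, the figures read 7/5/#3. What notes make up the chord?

Eb, G#, Bb, D

A third above Eb in this key is G, raised to G# by the sharp.
A fifth above Eb in this key is Bb.
A seventh above Eb in this key is D.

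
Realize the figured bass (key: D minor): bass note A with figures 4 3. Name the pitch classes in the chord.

A, C, D, F

The written figures 4 3 are shorthand for 6/4/3: the 6 is implied.
A third above A in this key is C.
A fourth above A in this key is D.
A sixth above A in this key is F.
Together with the bass A, this spells D minor seventh in second inversion.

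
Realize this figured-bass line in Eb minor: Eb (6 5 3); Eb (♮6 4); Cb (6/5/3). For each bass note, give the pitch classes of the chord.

Eb (6/5/3): Eb, Gb, Bb, Cb.
Eb (♮6/4): Eb, Ab, C.
Cb (6/5/3): Cb, Eb, Gb, Ab.

Eb, Gb, Bb, Cb | Eb, Ab, C | Cb, Eb, Gb, Ab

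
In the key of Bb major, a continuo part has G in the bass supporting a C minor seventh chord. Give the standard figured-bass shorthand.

G is the fifth of C minor seventh, so the chord is in second inversion.
A seventh chord in second inversion is figured 6/4/3, conventionally abbreviated 4/3.

4/3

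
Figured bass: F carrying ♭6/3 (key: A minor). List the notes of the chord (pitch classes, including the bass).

F, A, Db

A third above F in this key is A.
A sixth above F in this key is D, lowered to Db by the flat.
Together with the bass F, this spells Db augmented in first inversion.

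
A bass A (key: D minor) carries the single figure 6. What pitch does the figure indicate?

Counting 5 letter steps above A lands on F; in D minor, that letter is F.

F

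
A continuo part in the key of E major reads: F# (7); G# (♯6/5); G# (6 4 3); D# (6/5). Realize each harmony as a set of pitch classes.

F# (7/5/3): F#, A, C#, E.
G# (#6/5/3): G#, B, D#, E#.
G# (6/4/3): G#, B, C#, E.
D# (6/5/3): D#, F#, A, B.

F#, A, C#, E | G#, B, D#, E# | G#, B, C#, E | D#, F#, A, B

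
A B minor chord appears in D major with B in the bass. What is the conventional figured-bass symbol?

no figures

B is the root of B minor, so the chord is in root position.
A triad in root position is figured 5/3, conventionally abbreviated (no figures — root-position triad).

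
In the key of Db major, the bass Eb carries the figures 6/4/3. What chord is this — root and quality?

Ab dominant seventh

The figures 6/4/3 indicate a seventh chord in second inversion.
In second inversion the root lies a fourth above the bass: a fourth above Eb in Db major is Ab.
The chord tones are Eb, Gb, Ab, C, giving Ab dominant seventh.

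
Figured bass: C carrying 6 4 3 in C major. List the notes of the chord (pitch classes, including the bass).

C, E, F, A

A third above C in this key is E.
A fourth above C in this key is F.
A sixth above C in this key is A.
Together with the bass C, this spells F major seventh in second inversion.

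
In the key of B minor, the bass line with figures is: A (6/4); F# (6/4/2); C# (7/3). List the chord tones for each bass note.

A (6/4): A, D, F#.
F# (6/4/2): F#, G, B, D.
C# (7/5/3): C#, E, G, B.

A, D, F# | F#, G, B, D | C#, E, G, B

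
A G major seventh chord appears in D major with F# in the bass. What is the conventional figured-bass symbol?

F# is the seventh of G major seventh, so the chord is in third inversion.
A seventh chord in third inversion is figured 6/4/2, conventionally abbreviated 4/2.

4/2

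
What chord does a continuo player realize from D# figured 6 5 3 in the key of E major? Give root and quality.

The figures 6 5 3 indicate a seventh chord in first inversion.
In first inversion the root lies a sixth above the bass: a sixth above D# in E major is B.
The chord tones are D#, F#, A, B, giving B dominant seventh.

B dominant seventh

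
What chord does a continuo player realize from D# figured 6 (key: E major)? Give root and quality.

B major

The figures 6 indicate a triad in first inversion.
In first inversion the root lies a sixth above the bass: a sixth above D# in E major is B.
The chord tones are D#, F#, B, giving B major.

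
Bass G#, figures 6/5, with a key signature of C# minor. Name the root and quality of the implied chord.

The figures 6/5 indicate a seventh chord in first inversion.
In first inversion the root lies a sixth above the bass: a sixth above G# in C# minor is E.
The chord tones are G#, B, D#, E, giving E major seventh.

E major seventh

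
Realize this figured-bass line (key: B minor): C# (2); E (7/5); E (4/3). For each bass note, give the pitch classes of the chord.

C#, D, F#, A | E, G, B, D | E, G, A, C#

C# (6/4/2): C#, D, F#, A.
E (7/5/3): E, G, B, D.
E (6/4/3): E, G, A, C#.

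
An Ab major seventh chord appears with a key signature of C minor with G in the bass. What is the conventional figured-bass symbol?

G is the seventh of Ab major seventh, so the chord is in third inversion.
A seventh chord in third inversion is figured 6/4/2, conventionally abbreviated 4/2.

4/2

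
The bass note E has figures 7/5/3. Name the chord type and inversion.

Intervals of 7/5/3 above the bass form a seventh chord; the bass is the root, so this is root position.

seventh chord, root position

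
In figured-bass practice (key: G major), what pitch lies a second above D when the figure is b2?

Eb

Counting 1 letter step above D lands on E; in G major, that letter is E.
The b2 figure lowers it a semitone, giving Eb.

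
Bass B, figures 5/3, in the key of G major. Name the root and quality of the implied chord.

The figures 5/3 indicate a triad in root position.
In root position the bass is the root, so the root is B.
The chord tones are B, D, F#, giving B minor.

B minor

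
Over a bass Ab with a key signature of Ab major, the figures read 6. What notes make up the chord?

Ab, C, F

The written figures 6 are shorthand for 6/3: the 3 is implied.
A third above Ab in this key is C.
A sixth above Ab in this key is F.
Together with the bass Ab, this spells F minor in first inversion.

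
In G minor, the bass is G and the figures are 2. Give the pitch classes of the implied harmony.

G, A, C, Eb

The written figures 2 are shorthand for 6/4/2: the 6/4 are implied.
A second above G in this key is A.
A fourth above G in this key is C.
A sixth above G in this key is Eb.
Together with the bass G, this spells A half-diminished seventh in third inversion.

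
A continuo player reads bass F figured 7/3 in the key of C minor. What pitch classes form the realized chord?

F, Ab, C, Eb

The written figures 7/3 are shorthand for 7/5/3: the 5 is implied.
A third above F in this key is Ab.
A fifth above F in this key is C.
A seventh above F in this key is Eb.
Together with the bass F, this spells F minor seventh in root position.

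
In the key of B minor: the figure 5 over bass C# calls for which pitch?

G

Counting 4 letter steps above C# lands on G; in B minor, that letter is G.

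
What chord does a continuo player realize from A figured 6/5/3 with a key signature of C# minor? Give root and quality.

F# minor seventh

The figures 6/5/3 indicate a seventh chord in first inversion.
In first inversion the root lies a sixth above the bass: a sixth above A in C# minor is F#.
The chord tones are A, C#, E, F#, giving F# minor seventh.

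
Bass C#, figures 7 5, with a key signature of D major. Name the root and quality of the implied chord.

The figures 7 5 indicate a seventh chord in root position.
In root position the bass is the root, so the root is C#.
The chord tones are C#, E, G, B, giving C# half-diminished seventh.

C# half-diminished seventh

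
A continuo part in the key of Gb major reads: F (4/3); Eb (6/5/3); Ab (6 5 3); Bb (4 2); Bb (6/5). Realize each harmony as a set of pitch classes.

F (6/4/3): F, Ab, Bb, Db.
Eb (6/5/3): Eb, Gb, Bb, Cb.
Ab (6/5/3): Ab, Cb, Eb, F.
Bb (6/4/2): Bb, Cb, Eb, Gb.
Bb (6/5/3): Bb, Db, F, Gb.

F, Ab, Bb, Db | Eb, Gb, Bb, Cb | Ab, Cb, Eb, F | Bb, Cb, Eb, Gb | Bb, Db, F, Gb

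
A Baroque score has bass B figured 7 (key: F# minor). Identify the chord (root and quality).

B minor seventh

The figures 7 indicate a seventh chord in root position.
In root position the bass is the root, so the root is B.
The chord tones are B, D, F#, A, giving B minor seventh.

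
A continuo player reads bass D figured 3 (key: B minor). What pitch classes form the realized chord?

D, F#, A

The written figures 3 are shorthand for 5/3: the 5 is implied.
A third above D in this key is F#.
A fifth above D in this key is A.
Together with the bass D, this spells D major in root position.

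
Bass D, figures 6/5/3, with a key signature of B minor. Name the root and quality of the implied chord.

B minor seventh

The figures 6/5/3 indicate a seventh chord in first inversion.
In first inversion the root lies a sixth above the bass: a sixth above D in B minor is B.
The chord tones are D, F#, A, B, giving B minor seventh.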